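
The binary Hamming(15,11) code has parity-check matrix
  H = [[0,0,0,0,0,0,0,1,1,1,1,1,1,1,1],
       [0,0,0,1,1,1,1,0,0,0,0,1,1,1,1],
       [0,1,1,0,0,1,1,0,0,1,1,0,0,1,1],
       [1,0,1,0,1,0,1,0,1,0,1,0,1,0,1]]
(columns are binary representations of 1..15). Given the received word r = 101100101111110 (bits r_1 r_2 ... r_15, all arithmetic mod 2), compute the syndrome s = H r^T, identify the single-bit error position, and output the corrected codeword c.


s = (0, 1, 1, 0)^T, error position = 6, corrected codeword c = 101101101111110

Compute s = H r^T mod 2 one row at a time:
  s_1 = 0 + 1 + 1 + 1 + 1 + 1 + 1 + 0 = 6 ≡ 0 (mod 2).
  s_2 = 1 + 0 + 0 + 1 + 1 + 1 + 1 + 0 = 5 ≡ 1 (mod 2).
  s_3 = 0 + 1 + 0 + 1 + 1 + 1 + 1 + 0 = 5 ≡ 1 (mod 2).
  s_4 = 1 + 1 + 0 + 1 + 1 + 1 + 1 + 0 = 6 ≡ 0 (mod 2).
s = (0, 1, 1, 0)^T — this equals column 6 of H (binary 0110), so error is at position 6.
Correct: flip bit 6 of r = 101100101111110 to get c = 101101101111110.


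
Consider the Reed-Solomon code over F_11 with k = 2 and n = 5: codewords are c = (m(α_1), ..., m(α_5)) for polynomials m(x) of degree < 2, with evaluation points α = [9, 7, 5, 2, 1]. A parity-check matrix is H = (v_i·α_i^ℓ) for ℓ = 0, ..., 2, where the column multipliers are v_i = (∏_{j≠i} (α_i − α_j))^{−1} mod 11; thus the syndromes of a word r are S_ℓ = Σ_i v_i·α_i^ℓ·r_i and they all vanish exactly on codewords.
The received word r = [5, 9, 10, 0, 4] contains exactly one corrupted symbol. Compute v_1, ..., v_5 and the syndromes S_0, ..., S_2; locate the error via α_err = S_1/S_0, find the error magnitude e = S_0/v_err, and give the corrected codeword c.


S = (7, 5, 2), error at position 2, error magnitude e = 7, c = [5, 2, 10, 0, 4].

Step 1: column multipliers v_i = (∏_{j≠i}(α_i − α_j))^{−1} mod 11.
  i = 1 (α = 9): (9−7)(9−5)(9−2)(9−1) = 2·4·7·8 = 448 ≡ 8, so v_1 = 8^{−1} = 7 (mod 11).
  i = 2 (α = 7): (7−9)(7−5)(7−2)(7−1) = (−2)·2·5·6 = −120 ≡ 1, so v_2 = 1^{−1} = 1 (mod 11).
  i = 3 (α = 5): (5−9)(5−7)(5−2)(5−1) = (−4)·(−2)·3·4 = 96 ≡ 8, so v_3 = 8^{−1} = 7 (mod 11).
  i = 4 (α = 2): (2−9)(2−7)(2−5)(2−1) = (−7)·(−5)·(−3)·1 = −105 ≡ 5, so v_4 = 5^{−1} = 9 (mod 11).
  i = 5 (α = 1): (1−9)(1−7)(1−5)(1−2) = (−8)·(−6)·(−4)·(−1) = 192 ≡ 5, so v_5 = 5^{−1} = 9 (mod 11).
  v = [7, 1, 7, 9, 9].
Step 2: syndromes of r = [5, 9, 10, 0, 4] (all sums mod 11).
  S_0 = Σ v_i r_i = 7·5 + 1·9 + 7·10 + 9·0 + 9·4 = 150 ≡ 7.
  S_1 = Σ v_i α_i r_i = 7·9·5 + 1·7·9 + 7·5·10 + 9·2·0 + 9·1·4 = 764 ≡ 5.
  α_i^2 mod 11 = [4, 5, 3, 4, 1].
  S_2 = Σ v_i α_i^2 r_i = 7·4·5 + 1·5·9 + 7·3·10 + 9·4·0 + 9·1·4 = 431 ≡ 2.
  S = (7, 5, 2) ≠ 0, so r is not a codeword (an error is present).
Step 3: locate the error. For a single error e at position i, S_ℓ = v_i·e·α_i^ℓ, so α_err = S_1/S_0.
  S_0^{−1} = 7^{−1} = 8 (mod 11), so α_err = 5·8 = 40 ≡ 7 = α_2. Error position i = 2.
  Consistency check: S_2/S_1 = 2·9 = 18 ≡ 7 = α_err ✓ (single-error assumption holds).
Step 4: error magnitude e = S_0/v_2 = S_0·∏_{j≠2}(α_2 − α_j) = 7·1 = 7 ≡ 7 (mod 11).
Step 5: correct position 2: c_2 = r_2 − e = 9 − 7 ≡ 2 (mod 11). Hence c = [5, 2, 10, 0, 4].
  Check: interpolating c through the α_i gives m(x) = 8 + 7·x (degree < 2) with m(α_i) = c_i for every i, so c is indeed a codeword.


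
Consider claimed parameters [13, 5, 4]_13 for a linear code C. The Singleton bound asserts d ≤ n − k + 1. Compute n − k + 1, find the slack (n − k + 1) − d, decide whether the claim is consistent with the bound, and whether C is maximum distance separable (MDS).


Singleton RHS = n − k + 1 = 9, slack = 5, bound satisfied, not MDS.

Singleton bound: d ≤ n − k + 1.
Here n = 13, k = 5, so n − k + 1 = 9.
Given d = 4, check d ≤ 9: YES.
Slack = (n − k + 1) − d = 5.
The code is NOT MDS (slack = 5 > 0).
Description: the claimed parameters are [13, 5, 4]_13; such a code would be non-MDS.


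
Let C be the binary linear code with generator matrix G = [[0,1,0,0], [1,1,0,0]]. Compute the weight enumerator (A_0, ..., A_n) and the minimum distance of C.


Weight distribution: A_0 = 1, A_1 = 2, A_2 = 1. Minimum distance d = 1.

Enumerate all 2^2 = 4 messages m ∈ F_2^2.
For each, compute codeword c = mG in F_2^4, then tally its weight.
  m = 00 → c = 0000, weight = 0.
  m = 10 → c = 0100, weight = 1.
  m = 01 → c = 1100, weight = 2.
  m = 11 → c = 1000, weight = 1.
Tally weights:
  weight 0: 1 codewords.
  weight 1: 2 codewords.
  weight 2: 1 codewords.
Minimum distance d = smallest w > 0 with A_w > 0 = 1.
Sanity: Σ A_w = 4 = 2^2 = 4 ✓.


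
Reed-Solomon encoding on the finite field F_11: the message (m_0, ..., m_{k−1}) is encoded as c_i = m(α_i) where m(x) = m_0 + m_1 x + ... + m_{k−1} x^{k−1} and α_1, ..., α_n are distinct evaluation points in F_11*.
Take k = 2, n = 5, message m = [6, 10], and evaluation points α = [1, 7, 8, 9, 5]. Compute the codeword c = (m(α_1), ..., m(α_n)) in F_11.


c = [5, 10, 9, 8, 1]

Message polynomial: m(x) = 6 + 10·x (mod 11).
For each evaluation point α_i, compute m(α_i) mod 11:
  α_1 = 1: Horner steps 10 → 5, so m(1) = 5.
  α_2 = 7: Horner steps 10 → 10, so m(7) = 10.
  α_3 = 8: Horner steps 10 → 9, so m(8) = 9.
  α_4 = 9: Horner steps 10 → 8, so m(9) = 8.
  α_5 = 5: Horner steps 10 → 1, so m(5) = 1.
Codeword c = [5, 10, 9, 8, 1] ∈ F_11^5.


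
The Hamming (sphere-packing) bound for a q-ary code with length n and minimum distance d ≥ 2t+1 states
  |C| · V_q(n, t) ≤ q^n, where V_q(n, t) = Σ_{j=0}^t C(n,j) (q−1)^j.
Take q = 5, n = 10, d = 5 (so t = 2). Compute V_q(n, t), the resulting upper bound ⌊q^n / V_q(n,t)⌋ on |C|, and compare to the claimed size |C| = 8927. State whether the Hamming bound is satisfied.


V_q(n, t) = 761, q^n = 9765625, Hamming bound = 12832, |C| = 8927 ≤ bound (satisfied).

Step 1: Compute V_q(n, t) = Σ_{j=0}^2 C(n, j) (q−1)^j.
  j = 0: C(10,0)·(4)^0 = 1·1 = 1.
  j = 1: C(10,1)·(4)^1 = 10·4 = 40.
  j = 2: C(10,2)·(4)^2 = 45·16 = 720.
  V_q(n, t) = 1 + 40 + 720 = 761.
Step 2: q^n = 5^10 = 9765625.
Step 3: Hamming bound ⌊q^n / V_q(n,t)⌋ = ⌊9765625/761⌋ = 12832.
Step 4: Compare |C| = 8927 to 12832: satisfied.
The claimed |C| lies below the Hamming bound.


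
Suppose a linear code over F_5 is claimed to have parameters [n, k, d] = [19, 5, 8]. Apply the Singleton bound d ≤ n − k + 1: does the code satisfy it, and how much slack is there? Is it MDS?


Singleton RHS = n − k + 1 = 15, slack = 7, bound satisfied, not MDS.

Singleton bound: d ≤ n − k + 1.
Here n = 19, k = 5, so n − k + 1 = 15.
Given d = 8, check d ≤ 15: YES.
Slack = (n − k + 1) − d = 7.
The code is NOT MDS (slack = 7 > 0).
Description: the claimed parameters are [19, 5, 8]_5; such a code would be non-MDS.


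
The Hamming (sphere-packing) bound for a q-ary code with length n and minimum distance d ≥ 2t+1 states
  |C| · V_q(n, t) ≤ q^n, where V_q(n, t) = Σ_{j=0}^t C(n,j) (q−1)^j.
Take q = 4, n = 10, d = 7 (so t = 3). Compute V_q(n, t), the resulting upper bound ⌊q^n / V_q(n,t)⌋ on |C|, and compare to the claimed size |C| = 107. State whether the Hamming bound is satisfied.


V_q(n, t) = 3676, q^n = 1048576, Hamming bound = 285, |C| = 107 ≤ bound (satisfied).

Step 1: Compute V_q(n, t) = Σ_{j=0}^3 C(n, j) (q−1)^j.
  j = 0: C(10,0)·(3)^0 = 1·1 = 1.
  j = 1: C(10,1)·(3)^1 = 10·3 = 30.
  j = 2: C(10,2)·(3)^2 = 45·9 = 405.
  j = 3: C(10,3)·(3)^3 = 120·27 = 3240.
  V_q(n, t) = 1 + 30 + 405 + 3240 = 3676.
Step 2: q^n = 4^10 = 1048576.
Step 3: Hamming bound ⌊q^n / V_q(n,t)⌋ = ⌊1048576/3676⌋ = 285.
Step 4: Compare |C| = 107 to 285: satisfied.
The claimed |C| lies below the Hamming bound.


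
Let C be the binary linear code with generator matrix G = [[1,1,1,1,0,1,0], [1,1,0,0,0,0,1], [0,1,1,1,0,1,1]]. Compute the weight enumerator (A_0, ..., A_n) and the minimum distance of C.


Weight distribution: A_0 = 1, A_1 = 1, A_2 = 1, A_3 = 1, A_4 = 2, A_5 = 2. Minimum distance d = 1.

Enumerate all 2^3 = 8 messages m ∈ F_2^3.
For each, compute codeword c = mG in F_2^7, then tally its weight.
  m = 000 → c = 0000000, weight = 0.
  m = 100 → c = 1111010, weight = 5.
  m = 010 → c = 1100001, weight = 3.
  m = 110 → c = 0011011, weight = 4.
  m = 001 → c = 0111011, weight = 5.
  m = 101 → c = 1000001, weight = 2.
  m = 011 → c = 1011010, weight = 4.
  m = 111 → c = 0100000, weight = 1.
Tally weights:
  weight 0: 1 codewords.
  weight 1: 1 codewords.
  weight 2: 1 codewords.
  weight 3: 1 codewords.
  weight 4: 2 codewords.
  weight 5: 2 codewords.
Minimum distance d = smallest w > 0 with A_w > 0 = 1.
Sanity: Σ A_w = 8 = 2^3 = 8 ✓.


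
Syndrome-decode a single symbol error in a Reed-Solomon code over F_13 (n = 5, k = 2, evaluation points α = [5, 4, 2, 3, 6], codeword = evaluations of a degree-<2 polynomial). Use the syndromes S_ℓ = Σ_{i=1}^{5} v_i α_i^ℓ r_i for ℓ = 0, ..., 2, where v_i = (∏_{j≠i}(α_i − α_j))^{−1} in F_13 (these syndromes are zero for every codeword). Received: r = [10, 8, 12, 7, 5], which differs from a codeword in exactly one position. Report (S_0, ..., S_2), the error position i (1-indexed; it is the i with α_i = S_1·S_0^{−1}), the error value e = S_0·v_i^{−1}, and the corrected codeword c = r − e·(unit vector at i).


S = (8, 6, 11), error at position 2, error magnitude e = 6, c = [10, 2, 12, 7, 5].

Step 1: column multipliers v_i = (∏_{j≠i}(α_i − α_j))^{−1} mod 13.
  i = 1 (α = 5): (5−4)(5−2)(5−3)(5−6) = 1·3·2·(−1) = −6 ≡ 7, so v_1 = 7^{−1} = 2 (mod 13).
  i = 2 (α = 4): (4−5)(4−2)(4−3)(4−6) = (−1)·2·1·(−2) = 4 ≡ 4, so v_2 = 4^{−1} = 10 (mod 13).
  i = 3 (α = 2): (2−5)(2−4)(2−3)(2−6) = (−3)·(−2)·(−1)·(−4) = 24 ≡ 11, so v_3 = 11^{−1} = 6 (mod 13).
  i = 4 (α = 3): (3−5)(3−4)(3−2)(3−6) = (−2)·(−1)·1·(−3) = −6 ≡ 7, so v_4 = 7^{−1} = 2 (mod 13).
  i = 5 (α = 6): (6−5)(6−4)(6−2)(6−3) = 1·2·4·3 = 24 ≡ 11, so v_5 = 11^{−1} = 6 (mod 13).
  v = [2, 10, 6, 2, 6].
Step 2: syndromes of r = [10, 8, 12, 7, 5] (all sums mod 13).
  S_0 = Σ v_i r_i = 2·10 + 10·8 + 6·12 + 2·7 + 6·5 = 216 ≡ 8.
  S_1 = Σ v_i α_i r_i = 2·5·10 + 10·4·8 + 6·2·12 + 2·3·7 + 6·6·5 = 786 ≡ 6.
  α_i^2 mod 13 = [12, 3, 4, 9, 10].
  S_2 = Σ v_i α_i^2 r_i = 2·12·10 + 10·3·8 + 6·4·12 + 2·9·7 + 6·10·5 = 1194 ≡ 11.
  S = (8, 6, 11) ≠ 0, so r is not a codeword (an error is present).
Step 3: locate the error. For a single error e at position i, S_ℓ = v_i·e·α_i^ℓ, so α_err = S_1/S_0.
  S_0^{−1} = 8^{−1} = 5 (mod 13), so α_err = 6·5 = 30 ≡ 4 = α_2. Error position i = 2.
  Consistency check: S_2/S_1 = 11·11 = 121 ≡ 4 = α_err ✓ (single-error assumption holds).
Step 4: error magnitude e = S_0/v_2 = S_0·∏_{j≠2}(α_2 − α_j) = 8·4 = 32 ≡ 6 (mod 13).
Step 5: correct position 2: c_2 = r_2 − e = 8 − 6 ≡ 2 (mod 13). Hence c = [10, 2, 12, 7, 5].
  Check: interpolating c through the α_i gives m(x) = 9 + 8·x (degree < 2) with m(α_i) = c_i for every i, so c is indeed a codeword.


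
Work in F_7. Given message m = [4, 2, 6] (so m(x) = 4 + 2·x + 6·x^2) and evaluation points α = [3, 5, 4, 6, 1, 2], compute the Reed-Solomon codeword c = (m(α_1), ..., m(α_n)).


c = [1, 3, 3, 1, 5, 4]

Message polynomial: m(x) = 4 + 2·x + 6·x^2 (mod 7).
For each evaluation point α_i, compute m(α_i) mod 7:
  α_1 = 3: Horner steps 6 → 6 → 1, so m(3) = 1.
  α_2 = 5: Horner steps 6 → 4 → 3, so m(5) = 3.
  α_3 = 4: Horner steps 6 → 5 → 3, so m(4) = 3.
  α_4 = 6: Horner steps 6 → 3 → 1, so m(6) = 1.
  α_5 = 1: Horner steps 6 → 1 → 5, so m(1) = 5.
  α_6 = 2: Horner steps 6 → 0 → 4, so m(2) = 4.
Codeword c = [1, 3, 3, 1, 5, 4] ∈ F_7^6.


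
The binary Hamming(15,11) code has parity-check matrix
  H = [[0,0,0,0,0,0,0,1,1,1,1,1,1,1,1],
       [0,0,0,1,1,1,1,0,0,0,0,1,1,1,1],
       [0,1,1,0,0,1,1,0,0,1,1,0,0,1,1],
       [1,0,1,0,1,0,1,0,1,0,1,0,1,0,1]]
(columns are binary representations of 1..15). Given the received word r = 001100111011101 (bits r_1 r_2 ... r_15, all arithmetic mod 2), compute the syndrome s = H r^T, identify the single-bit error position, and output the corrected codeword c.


s = (0, 1, 0, 0)^T, error position = 4, corrected codeword c = 001000111011101

Compute s = H r^T mod 2 one row at a time:
  s_1 = 1 + 1 + 0 + 1 + 1 + 1 + 0 + 1 = 6 ≡ 0 (mod 2).
  s_2 = 1 + 0 + 0 + 1 + 1 + 1 + 0 + 1 = 5 ≡ 1 (mod 2).
  s_3 = 0 + 1 + 0 + 1 + 0 + 1 + 0 + 1 = 4 ≡ 0 (mod 2).
  s_4 = 0 + 1 + 0 + 1 + 1 + 1 + 1 + 1 = 6 ≡ 0 (mod 2).
s = (0, 1, 0, 0)^T — this equals column 4 of H (binary 0100), so error is at position 4.
Correct: flip bit 4 of r = 001100111011101 to get c = 001000111011101.


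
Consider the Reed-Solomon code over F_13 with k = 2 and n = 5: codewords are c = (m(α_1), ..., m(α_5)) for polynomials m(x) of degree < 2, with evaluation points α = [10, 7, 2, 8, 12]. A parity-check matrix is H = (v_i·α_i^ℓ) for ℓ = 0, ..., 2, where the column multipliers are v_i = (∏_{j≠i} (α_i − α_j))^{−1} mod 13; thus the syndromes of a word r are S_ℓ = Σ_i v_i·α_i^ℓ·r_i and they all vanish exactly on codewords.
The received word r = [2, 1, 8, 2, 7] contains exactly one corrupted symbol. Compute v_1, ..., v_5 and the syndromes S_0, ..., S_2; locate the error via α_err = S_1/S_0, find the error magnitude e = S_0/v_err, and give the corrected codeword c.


S = (2, 3, 11), error at position 4, error magnitude e = 5, c = [2, 1, 8, 10, 7].

Step 1: column multipliers v_i = (∏_{j≠i}(α_i − α_j))^{−1} mod 13.
  i = 1 (α = 10): (10−7)(10−2)(10−8)(10−12) = 3·8·2·(−2) = −96 ≡ 8, so v_1 = 8^{−1} = 5 (mod 13).
  i = 2 (α = 7): (7−10)(7−2)(7−8)(7−12) = (−3)·5·(−1)·(−5) = −75 ≡ 3, so v_2 = 3^{−1} = 9 (mod 13).
  i = 3 (α = 2): (2−10)(2−7)(2−8)(2−12) = (−8)·(−5)·(−6)·(−10) = 2400 ≡ 8, so v_3 = 8^{−1} = 5 (mod 13).
  i = 4 (α = 8): (8−10)(8−7)(8−2)(8−12) = (−2)·1·6·(−4) = 48 ≡ 9, so v_4 = 9^{−1} = 3 (mod 13).
  i = 5 (α = 12): (12−10)(12−7)(12−2)(12−8) = 2·5·10·4 = 400 ≡ 10, so v_5 = 10^{−1} = 4 (mod 13).
  v = [5, 9, 5, 3, 4].
Step 2: syndromes of r = [2, 1, 8, 2, 7] (all sums mod 13).
  S_0 = Σ v_i r_i = 5·2 + 9·1 + 5·8 + 3·2 + 4·7 = 93 ≡ 2.
  S_1 = Σ v_i α_i r_i = 5·10·2 + 9·7·1 + 5·2·8 + 3·8·2 + 4·12·7 = 627 ≡ 3.
  α_i^2 mod 13 = [9, 10, 4, 12, 1].
  S_2 = Σ v_i α_i^2 r_i = 5·9·2 + 9·10·1 + 5·4·8 + 3·12·2 + 4·1·7 = 440 ≡ 11.
  S = (2, 3, 11) ≠ 0, so r is not a codeword (an error is present).
Step 3: locate the error. For a single error e at position i, S_ℓ = v_i·e·α_i^ℓ, so α_err = S_1/S_0.
  S_0^{−1} = 2^{−1} = 7 (mod 13), so α_err = 3·7 = 21 ≡ 8 = α_4. Error position i = 4.
  Consistency check: S_2/S_1 = 11·9 = 99 ≡ 8 = α_err ✓ (single-error assumption holds).
Step 4: error magnitude e = S_0/v_4 = S_0·∏_{j≠4}(α_4 − α_j) = 2·9 = 18 ≡ 5 (mod 13).
Step 5: correct position 4: c_4 = r_4 − e = 2 − 5 ≡ 10 (mod 13). Hence c = [2, 1, 8, 10, 7].
  Check: interpolating c through the α_i gives m(x) = 3 + 9·x (degree < 2) with m(α_i) = c_i for every i, so c is indeed a codeword.


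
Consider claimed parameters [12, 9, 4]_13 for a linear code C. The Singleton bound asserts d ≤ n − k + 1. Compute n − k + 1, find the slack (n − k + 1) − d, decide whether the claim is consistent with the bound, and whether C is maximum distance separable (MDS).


Singleton RHS = n − k + 1 = 4, slack = 0, bound satisfied, MDS.

Singleton bound: d ≤ n − k + 1.
Here n = 12, k = 9, so n − k + 1 = 4.
Given d = 4, check d ≤ 4: YES.
Slack = (n − k + 1) − d = 0.
The code is MDS (slack = 0).
Description: the claimed parameters are [12, 9, 4]_13; such a code would be MDS (meets Singleton bound).


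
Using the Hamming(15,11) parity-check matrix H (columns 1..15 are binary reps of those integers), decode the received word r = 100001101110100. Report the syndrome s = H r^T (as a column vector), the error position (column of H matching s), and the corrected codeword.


s = (0, 1, 0, 1)^T, error position = 5, corrected codeword c = 100011101110100

Compute s = H r^T mod 2 one row at a time:
  s_1 = 0 + 1 + 1 + 1 + 0 + 1 + 0 + 0 = 4 ≡ 0 (mod 2).
  s_2 = 0 + 0 + 1 + 1 + 0 + 1 + 0 + 0 = 3 ≡ 1 (mod 2).
  s_3 = 0 + 0 + 1 + 1 + 1 + 1 + 0 + 0 = 4 ≡ 0 (mod 2).
  s_4 = 1 + 0 + 0 + 1 + 1 + 1 + 1 + 0 = 5 ≡ 1 (mod 2).
s = (0, 1, 0, 1)^T — this equals column 5 of H (binary 0101), so error is at position 5.
Correct: flip bit 5 of r = 100001101110100 to get c = 100011101110100.


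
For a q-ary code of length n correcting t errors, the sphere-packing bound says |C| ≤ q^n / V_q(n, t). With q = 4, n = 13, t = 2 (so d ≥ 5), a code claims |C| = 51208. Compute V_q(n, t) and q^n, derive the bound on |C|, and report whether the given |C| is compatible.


V_q(n, t) = 742, q^n = 67108864, Hamming bound = 90443, |C| = 51208 ≤ bound (satisfied).

Step 1: Compute V_q(n, t) = Σ_{j=0}^2 C(n, j) (q−1)^j.
  j = 0: C(13,0)·(3)^0 = 1·1 = 1.
  j = 1: C(13,1)·(3)^1 = 13·3 = 39.
  j = 2: C(13,2)·(3)^2 = 78·9 = 702.
  V_q(n, t) = 1 + 39 + 702 = 742.
Step 2: q^n = 4^13 = 67108864.
Step 3: Hamming bound ⌊q^n / V_q(n,t)⌋ = ⌊67108864/742⌋ = 90443.
Step 4: Compare |C| = 51208 to 90443: satisfied.
The claimed |C| lies below the Hamming bound.


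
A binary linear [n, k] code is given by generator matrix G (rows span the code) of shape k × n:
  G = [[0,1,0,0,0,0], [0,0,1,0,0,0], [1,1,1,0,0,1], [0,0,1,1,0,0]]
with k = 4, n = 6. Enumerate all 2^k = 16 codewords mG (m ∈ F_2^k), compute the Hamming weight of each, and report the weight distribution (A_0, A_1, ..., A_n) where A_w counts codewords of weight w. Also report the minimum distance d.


Weight distribution: A_0 = 1, A_1 = 3, A_2 = 4, A_3 = 4, A_4 = 3, A_5 = 1. Minimum distance d = 1.

Enumerate all 2^4 = 16 messages m ∈ F_2^4.
For each, compute codeword c = mG in F_2^6, then tally its weight.
  m = 0000 → c = 000000, weight = 0.
  m = 1000 → c = 010000, weight = 1.
  m = 0100 → c = 001000, weight = 1.
  m = 1100 → c = 011000, weight = 2.
  m = 0010 → c = 111001, weight = 4.
  m = 1010 → c = 101001, weight = 3.
  m = 0110 → c = 110001, weight = 3.
  m = 1110 → c = 100001, weight = 2.
  m = 0001 → c = 001100, weight = 2.
  m = 1001 → c = 011100, weight = 3.
  m = 0101 → c = 000100, weight = 1.
  m = 1101 → c = 010100, weight = 2.
  m = 0011 → c = 110101, weight = 4.
  m = 1011 → c = 100101, weight = 3.
  m = 0111 → c = 111101, weight = 5.
  m = 1111 → c = 101101, weight = 4.
Tally weights:
  weight 0: 1 codewords.
  weight 1: 3 codewords.
  weight 2: 4 codewords.
  weight 3: 4 codewords.
  weight 4: 3 codewords.
  weight 5: 1 codewords.
Minimum distance d = smallest w > 0 with A_w > 0 = 1.
Sanity: Σ A_w = 16 = 2^4 = 16 ✓.


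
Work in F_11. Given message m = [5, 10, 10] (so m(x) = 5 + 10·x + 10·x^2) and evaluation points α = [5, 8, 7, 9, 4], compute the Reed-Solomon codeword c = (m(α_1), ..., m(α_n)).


c = [8, 10, 4, 3, 7]

Message polynomial: m(x) = 5 + 10·x + 10·x^2 (mod 11).
For each evaluation point α_i, compute m(α_i) mod 11:
  α_1 = 5: Horner steps 10 → 5 → 8, so m(5) = 8.
  α_2 = 8: Horner steps 10 → 2 → 10, so m(8) = 10.
  α_3 = 7: Horner steps 10 → 3 → 4, so m(7) = 4.
  α_4 = 9: Horner steps 10 → 1 → 3, so m(9) = 3.
  α_5 = 4: Horner steps 10 → 6 → 7, so m(4) = 7.
Codeword c = [8, 10, 4, 3, 7] ∈ F_11^5.


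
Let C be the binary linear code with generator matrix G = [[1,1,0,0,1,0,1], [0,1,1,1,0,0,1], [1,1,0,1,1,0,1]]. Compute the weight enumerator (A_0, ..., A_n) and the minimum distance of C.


Weight distribution: A_0 = 1, A_1 = 1, A_3 = 2, A_4 = 3, A_5 = 1. Minimum distance d = 1.

Enumerate all 2^3 = 8 messages m ∈ F_2^3.
For each, compute codeword c = mG in F_2^7, then tally its weight.
  m = 000 → c = 0000000, weight = 0.
  m = 100 → c = 1100101, weight = 4.
  m = 010 → c = 0111001, weight = 4.
  m = 110 → c = 1011100, weight = 4.
  m = 001 → c = 1101101, weight = 5.
  m = 101 → c = 0001000, weight = 1.
  m = 011 → c = 1010100, weight = 3.
  m = 111 → c = 0110001, weight = 3.
Tally weights:
  weight 0: 1 codewords.
  weight 1: 1 codewords.
  weight 3: 2 codewords.
  weight 4: 3 codewords.
  weight 5: 1 codewords.
Minimum distance d = smallest w > 0 with A_w > 0 = 1.
Sanity: Σ A_w = 8 = 2^3 = 8 ✓.


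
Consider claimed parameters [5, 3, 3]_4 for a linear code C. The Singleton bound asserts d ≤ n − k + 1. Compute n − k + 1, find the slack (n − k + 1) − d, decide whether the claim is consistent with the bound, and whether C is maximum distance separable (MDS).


Singleton RHS = n − k + 1 = 3, slack = 0, bound satisfied, MDS.

Singleton bound: d ≤ n − k + 1.
Here n = 5, k = 3, so n − k + 1 = 3.
Given d = 3, check d ≤ 3: YES.
Slack = (n − k + 1) − d = 0.
The code is MDS (slack = 0).
Description: the claimed parameters are [5, 3, 3]_4; such a code would be MDS (meets Singleton bound).


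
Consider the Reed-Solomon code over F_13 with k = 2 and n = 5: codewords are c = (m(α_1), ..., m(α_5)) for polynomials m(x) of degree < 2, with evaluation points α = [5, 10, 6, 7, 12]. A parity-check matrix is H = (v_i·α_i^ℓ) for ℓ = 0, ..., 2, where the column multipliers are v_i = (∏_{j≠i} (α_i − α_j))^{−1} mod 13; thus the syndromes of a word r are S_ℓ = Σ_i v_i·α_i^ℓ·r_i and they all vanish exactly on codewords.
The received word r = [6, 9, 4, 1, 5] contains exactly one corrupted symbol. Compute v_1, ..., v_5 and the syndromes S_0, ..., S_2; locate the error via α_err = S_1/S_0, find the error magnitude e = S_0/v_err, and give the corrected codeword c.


S = (3, 8, 4), error at position 4, error magnitude e = 12, c = [6, 9, 4, 2, 5].

Step 1: column multipliers v_i = (∏_{j≠i}(α_i − α_j))^{−1} mod 13.
  i = 1 (α = 5): (5−10)(5−6)(5−7)(5−12) = (−5)·(−1)·(−2)·(−7) = 70 ≡ 5, so v_1 = 5^{−1} = 8 (mod 13).
  i = 2 (α = 10): (10−5)(10−6)(10−7)(10−12) = 5·4·3·(−2) = −120 ≡ 10, so v_2 = 10^{−1} = 4 (mod 13).
  i = 3 (α = 6): (6−5)(6−10)(6−7)(6−12) = 1·(−4)·(−1)·(−6) = −24 ≡ 2, so v_3 = 2^{−1} = 7 (mod 13).
  i = 4 (α = 7): (7−5)(7−10)(7−6)(7−12) = 2·(−3)·1·(−5) = 30 ≡ 4, so v_4 = 4^{−1} = 10 (mod 13).
  i = 5 (α = 12): (12−5)(12−10)(12−6)(12−7) = 7·2·6·5 = 420 ≡ 4, so v_5 = 4^{−1} = 10 (mod 13).
  v = [8, 4, 7, 10, 10].
Step 2: syndromes of r = [6, 9, 4, 1, 5] (all sums mod 13).
  S_0 = Σ v_i r_i = 8·6 + 4·9 + 7·4 + 10·1 + 10·5 = 172 ≡ 3.
  S_1 = Σ v_i α_i r_i = 8·5·6 + 4·10·9 + 7·6·4 + 10·7·1 + 10·12·5 = 1438 ≡ 8.
  α_i^2 mod 13 = [12, 9, 10, 10, 1].
  S_2 = Σ v_i α_i^2 r_i = 8·12·6 + 4·9·9 + 7·10·4 + 10·10·1 + 10·1·5 = 1330 ≡ 4.
  S = (3, 8, 4) ≠ 0, so r is not a codeword (an error is present).
Step 3: locate the error. For a single error e at position i, S_ℓ = v_i·e·α_i^ℓ, so α_err = S_1/S_0.
  S_0^{−1} = 3^{−1} = 9 (mod 13), so α_err = 8·9 = 72 ≡ 7 = α_4. Error position i = 4.
  Consistency check: S_2/S_1 = 4·5 = 20 ≡ 7 = α_err ✓ (single-error assumption holds).
Step 4: error magnitude e = S_0/v_4 = S_0·∏_{j≠4}(α_4 − α_j) = 3·4 = 12 ≡ 12 (mod 13).
Step 5: correct position 4: c_4 = r_4 − e = 1 − 12 ≡ 2 (mod 13). Hence c = [6, 9, 4, 2, 5].
  Check: interpolating c through the α_i gives m(x) = 3 + 11·x (degree < 2) with m(α_i) = c_i for every i, so c is indeed a codeword.


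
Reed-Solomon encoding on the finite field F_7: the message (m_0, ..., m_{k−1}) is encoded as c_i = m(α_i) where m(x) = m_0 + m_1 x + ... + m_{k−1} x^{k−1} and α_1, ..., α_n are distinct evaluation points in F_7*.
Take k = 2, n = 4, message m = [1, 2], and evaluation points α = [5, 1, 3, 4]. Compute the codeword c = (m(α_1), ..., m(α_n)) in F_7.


c = [4, 3, 0, 2]

Message polynomial: m(x) = 1 + 2·x (mod 7).
For each evaluation point α_i, compute m(α_i) mod 7:
  α_1 = 5: Horner steps 2 → 4, so m(5) = 4.
  α_2 = 1: Horner steps 2 → 3, so m(1) = 3.
  α_3 = 3: Horner steps 2 → 0, so m(3) = 0.
  α_4 = 4: Horner steps 2 → 2, so m(4) = 2.
Codeword c = [4, 3, 0, 2] ∈ F_7^4.


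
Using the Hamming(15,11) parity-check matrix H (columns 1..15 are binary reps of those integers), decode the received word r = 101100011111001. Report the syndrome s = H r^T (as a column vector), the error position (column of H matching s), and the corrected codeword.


s = (0, 1, 0, 1)^T, error position = 5, corrected codeword c = 101110011111001

Compute s = H r^T mod 2 one row at a time:
  s_1 = 1 + 1 + 1 + 1 + 1 + 0 + 0 + 1 = 6 ≡ 0 (mod 2).
  s_2 = 1 + 0 + 0 + 0 + 1 + 0 + 0 + 1 = 3 ≡ 1 (mod 2).
  s_3 = 0 + 1 + 0 + 0 + 1 + 1 + 0 + 1 = 4 ≡ 0 (mod 2).
  s_4 = 1 + 1 + 0 + 0 + 1 + 1 + 0 + 1 = 5 ≡ 1 (mod 2).
s = (0, 1, 0, 1)^T — this equals column 5 of H (binary 0101), so error is at position 5.
Correct: flip bit 5 of r = 101100011111001 to get c = 101110011111001.


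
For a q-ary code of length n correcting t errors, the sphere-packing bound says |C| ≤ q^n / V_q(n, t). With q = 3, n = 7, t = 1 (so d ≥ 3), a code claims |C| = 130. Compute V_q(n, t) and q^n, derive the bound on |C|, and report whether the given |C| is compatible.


V_q(n, t) = 15, q^n = 2187, Hamming bound = 145, |C| = 130 ≤ bound (satisfied).

Step 1: Compute V_q(n, t) = Σ_{j=0}^1 C(n, j) (q−1)^j.
  j = 0: C(7,0)·(2)^0 = 1·1 = 1.
  j = 1: C(7,1)·(2)^1 = 7·2 = 14.
  V_q(n, t) = 1 + 14 = 15.
Step 2: q^n = 3^7 = 2187.
Step 3: Hamming bound ⌊q^n / V_q(n,t)⌋ = ⌊2187/15⌋ = 145.
Step 4: Compare |C| = 130 to 145: satisfied.
The claimed |C| lies below the Hamming bound.


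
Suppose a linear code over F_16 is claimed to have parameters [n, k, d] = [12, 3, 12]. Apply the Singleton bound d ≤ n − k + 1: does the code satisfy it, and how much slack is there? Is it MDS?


Singleton RHS = n − k + 1 = 10, slack = -2, bound violated (no such code; not MDS).

Singleton bound: d ≤ n − k + 1.
Here n = 12, k = 3, so n − k + 1 = 10.
Given d = 12, check d ≤ 10: NO.
Slack = (n − k + 1) − d = -2.
The slack is negative: d = 12 exceeds n − k + 1 = 10 by 2, so the Singleton bound is violated and no linear [12, 3, 12]_16 code can exist. In particular it is not MDS (MDS requires d = n − k + 1 exactly).
Description: the claimed parameters are [12, 3, 12]_16; such a code would be impossible (violates the Singleton bound).


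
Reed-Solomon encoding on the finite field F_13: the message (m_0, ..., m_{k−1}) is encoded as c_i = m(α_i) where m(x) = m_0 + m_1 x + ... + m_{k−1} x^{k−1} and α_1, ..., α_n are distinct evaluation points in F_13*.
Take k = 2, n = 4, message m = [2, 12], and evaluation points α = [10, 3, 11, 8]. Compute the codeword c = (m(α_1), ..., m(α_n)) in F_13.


c = [5, 12, 4, 7]

Message polynomial: m(x) = 2 + 12·x (mod 13).
For each evaluation point α_i, compute m(α_i) mod 13:
  α_1 = 10: Horner steps 12 → 5, so m(10) = 5.
  α_2 = 3: Horner steps 12 → 12, so m(3) = 12.
  α_3 = 11: Horner steps 12 → 4, so m(11) = 4.
  α_4 = 8: Horner steps 12 → 7, so m(8) = 7.
Codeword c = [5, 12, 4, 7] ∈ F_13^4.


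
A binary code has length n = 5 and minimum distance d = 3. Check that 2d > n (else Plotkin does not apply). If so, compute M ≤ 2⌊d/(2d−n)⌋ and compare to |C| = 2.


Plotkin bound M ≤ 6; given |C| = 2 ≤ bound (satisfied).

Check applicability: 2d = 6, n = 5.
2d − n = 1 > 0, so Plotkin applies.
Compute d/(2d−n) = 3/1 ≈ 3.0000.
⌊d/(2d−n)⌋ = 3.
Plotkin bound: M ≤ 2·3 = 6.
Given |C| = 2, check: satisfied.
This |C| is below the Plotkin bound.


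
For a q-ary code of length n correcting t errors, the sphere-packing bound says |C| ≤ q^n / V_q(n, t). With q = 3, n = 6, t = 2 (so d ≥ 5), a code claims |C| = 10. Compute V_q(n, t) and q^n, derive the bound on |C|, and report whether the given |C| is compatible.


V_q(n, t) = 73, q^n = 729, Hamming bound = 9, |C| = 10 > bound (violated).

Step 1: Compute V_q(n, t) = Σ_{j=0}^2 C(n, j) (q−1)^j.
  j = 0: C(6,0)·(2)^0 = 1·1 = 1.
  j = 1: C(6,1)·(2)^1 = 6·2 = 12.
  j = 2: C(6,2)·(2)^2 = 15·4 = 60.
  V_q(n, t) = 1 + 12 + 60 = 73.
Step 2: q^n = 3^6 = 729.
Step 3: Hamming bound ⌊q^n / V_q(n,t)⌋ = ⌊729/73⌋ = 9.
Step 4: Compare |C| = 10 to 9: violated.
The claimed |C| lies above the Hamming bound, so no 3-ary code of length 6 with d ≥ 5 can have 10 codewords.


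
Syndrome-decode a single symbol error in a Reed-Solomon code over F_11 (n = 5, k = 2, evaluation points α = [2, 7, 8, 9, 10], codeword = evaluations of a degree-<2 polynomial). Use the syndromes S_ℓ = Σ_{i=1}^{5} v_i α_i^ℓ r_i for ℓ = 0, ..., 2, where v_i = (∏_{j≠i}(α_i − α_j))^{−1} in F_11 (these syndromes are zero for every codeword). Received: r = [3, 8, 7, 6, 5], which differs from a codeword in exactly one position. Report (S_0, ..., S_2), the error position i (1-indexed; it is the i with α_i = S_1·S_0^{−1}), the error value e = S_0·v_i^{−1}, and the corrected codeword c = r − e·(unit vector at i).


S = (7, 3, 6), error at position 1, error magnitude e = 1, c = [2, 8, 7, 6, 5].

Step 1: column multipliers v_i = (∏_{j≠i}(α_i − α_j))^{−1} mod 11.
  i = 1 (α = 2): (2−7)(2−8)(2−9)(2−10) = (−5)·(−6)·(−7)·(−8) = 1680 ≡ 8, so v_1 = 8^{−1} = 7 (mod 11).
  i = 2 (α = 7): (7−2)(7−8)(7−9)(7−10) = 5·(−1)·(−2)·(−3) = −30 ≡ 3, so v_2 = 3^{−1} = 4 (mod 11).
  i = 3 (α = 8): (8−2)(8−7)(8−9)(8−10) = 6·1·(−1)·(−2) = 12 ≡ 1, so v_3 = 1^{−1} = 1 (mod 11).
  i = 4 (α = 9): (9−2)(9−7)(9−8)(9−10) = 7·2·1·(−1) = −14 ≡ 8, so v_4 = 8^{−1} = 7 (mod 11).
  i = 5 (α = 10): (10−2)(10−7)(10−8)(10−9) = 8·3·2·1 = 48 ≡ 4, so v_5 = 4^{−1} = 3 (mod 11).
  v = [7, 4, 1, 7, 3].
Step 2: syndromes of r = [3, 8, 7, 6, 5] (all sums mod 11).
  S_0 = Σ v_i r_i = 7·3 + 4·8 + 1·7 + 7·6 + 3·5 = 117 ≡ 7.
  S_1 = Σ v_i α_i r_i = 7·2·3 + 4·7·8 + 1·8·7 + 7·9·6 + 3·10·5 = 850 ≡ 3.
  α_i^2 mod 11 = [4, 5, 9, 4, 1].
  S_2 = Σ v_i α_i^2 r_i = 7·4·3 + 4·5·8 + 1·9·7 + 7·4·6 + 3·1·5 = 490 ≡ 6.
  S = (7, 3, 6) ≠ 0, so r is not a codeword (an error is present).
Step 3: locate the error. For a single error e at position i, S_ℓ = v_i·e·α_i^ℓ, so α_err = S_1/S_0.
  S_0^{−1} = 7^{−1} = 8 (mod 11), so α_err = 3·8 = 24 ≡ 2 = α_1. Error position i = 1.
  Consistency check: S_2/S_1 = 6·4 = 24 ≡ 2 = α_err ✓ (single-error assumption holds).
Step 4: error magnitude e = S_0/v_1 = S_0·∏_{j≠1}(α_1 − α_j) = 7·8 = 56 ≡ 1 (mod 11).
Step 5: correct position 1: c_1 = r_1 − e = 3 − 1 ≡ 2 (mod 11). Hence c = [2, 8, 7, 6, 5].
  Check: interpolating c through the α_i gives m(x) = 4 + 10·x (degree < 2) with m(α_i) = c_i for every i, so c is indeed a codeword.


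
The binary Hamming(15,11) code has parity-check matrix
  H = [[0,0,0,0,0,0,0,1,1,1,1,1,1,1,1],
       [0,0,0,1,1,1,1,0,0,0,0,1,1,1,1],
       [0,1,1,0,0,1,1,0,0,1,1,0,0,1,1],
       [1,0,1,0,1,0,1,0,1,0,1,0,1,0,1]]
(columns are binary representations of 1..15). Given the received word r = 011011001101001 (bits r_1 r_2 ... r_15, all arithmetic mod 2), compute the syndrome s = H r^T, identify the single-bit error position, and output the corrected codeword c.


s = (0, 0, 1, 0)^T, error position = 2, corrected codeword c = 001011001101001

Compute s = H r^T mod 2 one row at a time:
  s_1 = 0 + 1 + 1 + 0 + 1 + 0 + 0 + 1 = 4 ≡ 0 (mod 2).
  s_2 = 0 + 1 + 1 + 0 + 1 + 0 + 0 + 1 = 4 ≡ 0 (mod 2).
  s_3 = 1 + 1 + 1 + 0 + 1 + 0 + 0 + 1 = 5 ≡ 1 (mod 2).
  s_4 = 0 + 1 + 1 + 0 + 1 + 0 + 0 + 1 = 4 ≡ 0 (mod 2).
s = (0, 0, 1, 0)^T — this equals column 2 of H (binary 0010), so error is at position 2.
Correct: flip bit 2 of r = 011011001101001 to get c = 001011001101001.


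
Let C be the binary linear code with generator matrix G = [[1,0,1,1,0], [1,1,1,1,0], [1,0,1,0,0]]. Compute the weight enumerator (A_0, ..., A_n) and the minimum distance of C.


Weight distribution: A_0 = 1, A_1 = 2, A_2 = 2, A_3 = 2, A_4 = 1. Minimum distance d = 1.

Enumerate all 2^3 = 8 messages m ∈ F_2^3.
For each, compute codeword c = mG in F_2^5, then tally its weight.
  m = 000 → c = 00000, weight = 0.
  m = 100 → c = 10110, weight = 3.
  m = 010 → c = 11110, weight = 4.
  m = 110 → c = 01000, weight = 1.
  m = 001 → c = 10100, weight = 2.
  m = 101 → c = 00010, weight = 1.
  m = 011 → c = 01010, weight = 2.
  m = 111 → c = 11100, weight = 3.
Tally weights:
  weight 0: 1 codewords.
  weight 1: 2 codewords.
  weight 2: 2 codewords.
  weight 3: 2 codewords.
  weight 4: 1 codewords.
Minimum distance d = smallest w > 0 with A_w > 0 = 1.
Sanity: Σ A_w = 8 = 2^3 = 8 ✓.


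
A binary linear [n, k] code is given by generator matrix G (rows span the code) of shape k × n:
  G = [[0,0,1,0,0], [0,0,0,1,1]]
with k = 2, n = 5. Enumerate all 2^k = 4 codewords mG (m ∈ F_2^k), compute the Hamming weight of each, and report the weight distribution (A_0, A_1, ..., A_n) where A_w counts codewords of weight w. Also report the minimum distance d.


Weight distribution: A_0 = 1, A_1 = 1, A_2 = 1, A_3 = 1. Minimum distance d = 1.

Enumerate all 2^2 = 4 messages m ∈ F_2^2.
For each, compute codeword c = mG in F_2^5, then tally its weight.
  m = 00 → c = 00000, weight = 0.
  m = 10 → c = 00100, weight = 1.
  m = 01 → c = 00011, weight = 2.
  m = 11 → c = 00111, weight = 3.
Tally weights:
  weight 0: 1 codewords.
  weight 1: 1 codewords.
  weight 2: 1 codewords.
  weight 3: 1 codewords.
Minimum distance d = smallest w > 0 with A_w > 0 = 1.
Sanity: Σ A_w = 4 = 2^2 = 4 ✓.


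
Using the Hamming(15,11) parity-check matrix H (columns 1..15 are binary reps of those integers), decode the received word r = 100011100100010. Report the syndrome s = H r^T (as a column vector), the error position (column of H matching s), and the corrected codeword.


s = (0, 0, 0, 1)^T, error position = 1, corrected codeword c = 000011100100010

Compute s = H r^T mod 2 one row at a time:
  s_1 = 0 + 0 + 1 + 0 + 0 + 0 + 1 + 0 = 2 ≡ 0 (mod 2).
  s_2 = 0 + 1 + 1 + 1 + 0 + 0 + 1 + 0 = 4 ≡ 0 (mod 2).
  s_3 = 0 + 0 + 1 + 1 + 1 + 0 + 1 + 0 = 4 ≡ 0 (mod 2).
  s_4 = 1 + 0 + 1 + 1 + 0 + 0 + 0 + 0 = 3 ≡ 1 (mod 2).
s = (0, 0, 0, 1)^T — this equals column 1 of H (binary 0001), so error is at position 1.
Correct: flip bit 1 of r = 100011100100010 to get c = 000011100100010.


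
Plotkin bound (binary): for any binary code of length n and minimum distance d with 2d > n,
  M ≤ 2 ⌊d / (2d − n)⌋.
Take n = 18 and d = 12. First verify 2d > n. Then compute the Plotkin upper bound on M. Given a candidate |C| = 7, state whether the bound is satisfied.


Plotkin bound M ≤ 4; given |C| = 7 > bound (violated).

Check applicability: 2d = 24, n = 18.
2d − n = 6 > 0, so Plotkin applies.
Compute d/(2d−n) = 12/6 ≈ 2.0000.
⌊d/(2d−n)⌋ = 2.
Plotkin bound: M ≤ 2·2 = 4.
Given |C| = 7, check: VIOLATED.
This |C| is above the Plotkin bound, so no binary code with n = 18, d = 12 and 7 codewords exists.


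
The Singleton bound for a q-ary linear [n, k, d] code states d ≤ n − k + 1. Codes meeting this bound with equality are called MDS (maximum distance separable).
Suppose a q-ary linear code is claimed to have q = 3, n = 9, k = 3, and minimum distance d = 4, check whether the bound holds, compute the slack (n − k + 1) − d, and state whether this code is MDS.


Singleton RHS = n − k + 1 = 7, slack = 3, bound satisfied, not MDS.

Singleton bound: d ≤ n − k + 1.
Here n = 9, k = 3, so n − k + 1 = 7.
Given d = 4, check d ≤ 7: YES.
Slack = (n − k + 1) − d = 3.
The code is NOT MDS (slack = 3 > 0).
Description: the claimed parameters are [9, 3, 4]_3; such a code would be non-MDS.


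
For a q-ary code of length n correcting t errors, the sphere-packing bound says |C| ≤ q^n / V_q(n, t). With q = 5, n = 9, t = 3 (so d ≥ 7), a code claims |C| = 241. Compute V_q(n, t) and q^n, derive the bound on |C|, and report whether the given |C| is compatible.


V_q(n, t) = 5989, q^n = 1953125, Hamming bound = 326, |C| = 241 ≤ bound (satisfied).

Step 1: Compute V_q(n, t) = Σ_{j=0}^3 C(n, j) (q−1)^j.
  j = 0: C(9,0)·(4)^0 = 1·1 = 1.
  j = 1: C(9,1)·(4)^1 = 9·4 = 36.
  j = 2: C(9,2)·(4)^2 = 36·16 = 576.
  j = 3: C(9,3)·(4)^3 = 84·64 = 5376.
  V_q(n, t) = 1 + 36 + 576 + 5376 = 5989.
Step 2: q^n = 5^9 = 1953125.
Step 3: Hamming bound ⌊q^n / V_q(n,t)⌋ = ⌊1953125/5989⌋ = 326.
Step 4: Compare |C| = 241 to 326: satisfied.
The claimed |C| lies below the Hamming bound.


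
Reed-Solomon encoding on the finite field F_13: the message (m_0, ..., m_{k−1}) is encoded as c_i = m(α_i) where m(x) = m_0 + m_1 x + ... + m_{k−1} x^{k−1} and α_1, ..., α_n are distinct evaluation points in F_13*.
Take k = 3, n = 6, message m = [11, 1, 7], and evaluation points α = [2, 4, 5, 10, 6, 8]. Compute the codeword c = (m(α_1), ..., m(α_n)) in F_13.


c = [2, 10, 9, 6, 9, 12]

Message polynomial: m(x) = 11 + 1·x + 7·x^2 (mod 13).
For each evaluation point α_i, compute m(α_i) mod 13:
  α_1 = 2: Horner steps 7 → 2 → 2, so m(2) = 2.
  α_2 = 4: Horner steps 7 → 3 → 10, so m(4) = 10.
  α_3 = 5: Horner steps 7 → 10 → 9, so m(5) = 9.
  α_4 = 10: Horner steps 7 → 6 → 6, so m(10) = 6.
  α_5 = 6: Horner steps 7 → 4 → 9, so m(6) = 9.
  α_6 = 8: Horner steps 7 → 5 → 12, so m(8) = 12.
Codeword c = [2, 10, 9, 6, 9, 12] ∈ F_13^6.


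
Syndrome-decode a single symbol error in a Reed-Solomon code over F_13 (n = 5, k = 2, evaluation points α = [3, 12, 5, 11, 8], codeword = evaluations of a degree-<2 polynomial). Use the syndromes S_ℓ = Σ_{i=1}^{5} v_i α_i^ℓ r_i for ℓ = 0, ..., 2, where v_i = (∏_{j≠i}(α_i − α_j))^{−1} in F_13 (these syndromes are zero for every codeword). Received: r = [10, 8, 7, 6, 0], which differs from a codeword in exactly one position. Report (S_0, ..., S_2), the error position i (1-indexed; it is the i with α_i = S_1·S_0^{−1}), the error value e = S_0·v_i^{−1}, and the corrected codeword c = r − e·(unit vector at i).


S = (4, 12, 10), error at position 1, error magnitude e = 7, c = [3, 8, 7, 6, 0].

Step 1: column multipliers v_i = (∏_{j≠i}(α_i − α_j))^{−1} mod 13.
  i = 1 (α = 3): (3−12)(3−5)(3−11)(3−8) = (−9)·(−2)·(−8)·(−5) = 720 ≡ 5, so v_1 = 5^{−1} = 8 (mod 13).
  i = 2 (α = 12): (12−3)(12−5)(12−11)(12−8) = 9·7·1·4 = 252 ≡ 5, so v_2 = 5^{−1} = 8 (mod 13).
  i = 3 (α = 5): (5−3)(5−12)(5−11)(5−8) = 2·(−7)·(−6)·(−3) = −252 ≡ 8, so v_3 = 8^{−1} = 5 (mod 13).
  i = 4 (α = 11): (11−3)(11−12)(11−5)(11−8) = 8·(−1)·6·3 = −144 ≡ 12, so v_4 = 12^{−1} = 12 (mod 13).
  i = 5 (α = 8): (8−3)(8−12)(8−5)(8−11) = 5·(−4)·3·(−3) = 180 ≡ 11, so v_5 = 11^{−1} = 6 (mod 13).
  v = [8, 8, 5, 12, 6].
Step 2: syndromes of r = [10, 8, 7, 6, 0] (all sums mod 13).
  S_0 = Σ v_i r_i = 8·10 + 8·8 + 5·7 + 12·6 + 6·0 = 251 ≡ 4.
  S_1 = Σ v_i α_i r_i = 8·3·10 + 8·12·8 + 5·5·7 + 12·11·6 + 6·8·0 = 1975 ≡ 12.
  α_i^2 mod 13 = [9, 1, 12, 4, 12].
  S_2 = Σ v_i α_i^2 r_i = 8·9·10 + 8·1·8 + 5·12·7 + 12·4·6 + 6·12·0 = 1492 ≡ 10.
  S = (4, 12, 10) ≠ 0, so r is not a codeword (an error is present).
Step 3: locate the error. For a single error e at position i, S_ℓ = v_i·e·α_i^ℓ, so α_err = S_1/S_0.
  S_0^{−1} = 4^{−1} = 10 (mod 13), so α_err = 12·10 = 120 ≡ 3 = α_1. Error position i = 1.
  Consistency check: S_2/S_1 = 10·12 = 120 ≡ 3 = α_err ✓ (single-error assumption holds).
Step 4: error magnitude e = S_0/v_1 = S_0·∏_{j≠1}(α_1 − α_j) = 4·5 = 20 ≡ 7 (mod 13).
Step 5: correct position 1: c_1 = r_1 − e = 10 − 7 ≡ 3 (mod 13). Hence c = [3, 8, 7, 6, 0].
  Check: interpolating c through the α_i gives m(x) = 10 + 2·x (degree < 2) with m(α_i) = c_i for every i, so c is indeed a codeword.
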